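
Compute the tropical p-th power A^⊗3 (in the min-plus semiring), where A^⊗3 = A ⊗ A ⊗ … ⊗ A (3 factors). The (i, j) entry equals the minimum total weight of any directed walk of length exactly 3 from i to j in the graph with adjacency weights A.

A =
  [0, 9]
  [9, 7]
A^⊗3 =
  [0, 9]
  [9, 18]

Each entry (A^⊗3)_ij equals the minimum over all length-3 walks i = v_0 → v_1 → … → v_3 = j of Σ_t A[v_t][v_{t+1}]. For example, for (i, j) = (0, 1) we minimise over 4 possible intermediate vertex sequences; the minimum is 9, attained along the walk 0 → 0 → 0 → 1.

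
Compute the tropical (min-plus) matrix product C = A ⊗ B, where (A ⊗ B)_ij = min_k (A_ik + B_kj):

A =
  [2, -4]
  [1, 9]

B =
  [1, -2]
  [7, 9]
A ⊗ B =
  [3, 0]
  [2, -1]

Apply the min-plus product entry-by-entry:
  C[0][0] = min over k of (A[0][0] + B[0][0] = 2 + 1 = 3, A[0][1] + B[1][0] = -4 + 7 = 3) = 3 (attained at k = 0)
  C[0][1] = min over k of (A[0][0] + B[0][1] = 2 + -2 = 0, A[0][1] + B[1][1] = -4 + 9 = 5) = 0 (attained at k = 0)
  C[1][0] = min over k of (A[1][0] + B[0][0] = 1 + 1 = 2, A[1][1] + B[1][0] = 9 + 7 = 16) = 2 (attained at k = 0)
  C[1][1] = min over k of (A[1][0] + B[0][1] = 1 + -2 = -1, A[1][1] + B[1][1] = 9 + 9 = 18) = -1 (attained at k = 0)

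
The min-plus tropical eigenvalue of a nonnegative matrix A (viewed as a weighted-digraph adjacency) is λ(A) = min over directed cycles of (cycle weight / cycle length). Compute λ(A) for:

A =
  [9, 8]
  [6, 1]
λ(A) = 1

Enumerate directed cycles and compute their means (weight / length). Sample:
  cycle 0 → 0: weight = 9, length = 1, mean = 9/1 ≈ 9.000
  cycle 1 → 1: weight = 1, length = 1, mean = 1/1 ≈ 1.000
  cycle 0 → 1 → 0: weight = 14, length = 2, mean = 14/2 ≈ 7.000
  cycle 1 → 0 → 1: weight = 14, length = 2, mean = 14/2 ≈ 7.000
Minimum mean = 1.000, attained e.g. along the cycle 1 → 1 with weight 1 and length 1. So λ(A) = 1/1 = 1.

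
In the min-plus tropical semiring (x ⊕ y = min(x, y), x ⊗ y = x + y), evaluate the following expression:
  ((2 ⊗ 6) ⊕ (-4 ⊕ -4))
((2 ⊗ 6) ⊕ (-4 ⊕ -4)) = -4

Expand innermost to outermost. Recall ⊕ takes the minimum of its arguments and ⊗ takes their sum. Working out the expression ((2 ⊗ 6) ⊕ (-4 ⊕ -4)) gives -4.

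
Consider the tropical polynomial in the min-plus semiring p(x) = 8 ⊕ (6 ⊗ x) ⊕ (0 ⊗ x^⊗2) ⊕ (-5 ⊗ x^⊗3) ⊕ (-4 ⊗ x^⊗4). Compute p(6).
p(6) = 8

A tropical monomial a ⊗ x^⊗i evaluates to a + i · x. Evaluating each term at x = 6:
  Term 0 contributes 8 + 0 · 6 = 8
  Term 1 contributes 6 + 1 · 6 = 12
  Term 2 contributes 0 + 2 · 6 = 12
  Term 3 contributes -5 + 3 · 6 = 13
  Term 4 contributes -4 + 4 · 6 = 20
p(6) = ⊕ of these = min[8, 12, 12, 13, 20] = 8.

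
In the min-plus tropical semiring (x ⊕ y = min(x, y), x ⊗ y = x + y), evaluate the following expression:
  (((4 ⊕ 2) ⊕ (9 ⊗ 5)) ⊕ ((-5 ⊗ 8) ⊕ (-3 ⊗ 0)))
(((4 ⊕ 2) ⊕ (9 ⊗ 5)) ⊕ ((-5 ⊗ 8) ⊕ (-3 ⊗ 0))) = -3

Expand innermost to outermost. Recall ⊕ takes the minimum of its arguments and ⊗ takes their sum. Working out the expression (((4 ⊕ 2) ⊕ (9 ⊗ 5)) ⊕ ((-5 ⊗ 8) ⊕ (-3 ⊗ 0))) gives -3.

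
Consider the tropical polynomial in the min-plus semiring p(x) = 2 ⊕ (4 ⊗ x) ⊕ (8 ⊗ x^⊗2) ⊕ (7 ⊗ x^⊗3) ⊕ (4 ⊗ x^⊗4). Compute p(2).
p(2) = 2

A tropical monomial a ⊗ x^⊗i evaluates to a + i · x. Evaluating each term at x = 2:
  Term 0 contributes 2 + 0 · 2 = 2
  Term 1 contributes 4 + 1 · 2 = 6
  Term 2 contributes 8 + 2 · 2 = 12
  Term 3 contributes 7 + 3 · 2 = 13
  Term 4 contributes 4 + 4 · 2 = 12
p(2) = ⊕ of these = min[2, 6, 12, 13, 12] = 2.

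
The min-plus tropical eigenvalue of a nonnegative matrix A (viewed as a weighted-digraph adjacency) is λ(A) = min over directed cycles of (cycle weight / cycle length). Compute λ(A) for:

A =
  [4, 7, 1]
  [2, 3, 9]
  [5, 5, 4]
λ(A) = 8/3

Enumerate directed cycles and compute their means (weight / length). Sample:
  cycle 0 → 0: weight = 4, length = 1, mean = 4/1 ≈ 4.000
  cycle 1 → 1: weight = 3, length = 1, mean = 3/1 ≈ 3.000
  cycle 2 → 2: weight = 4, length = 1, mean = 4/1 ≈ 4.000
  cycle 0 → 1 → 0: weight = 9, length = 2, mean = 9/2 ≈ 4.500
  cycle 0 → 2 → 0: weight = 6, length = 2, mean = 6/2 ≈ 3.000
  cycle 1 → 0 → 1: weight = 9, length = 2, mean = 9/2 ≈ 4.500
Minimum mean = 2.667, attained e.g. along the cycle 0 → 2 → 1 → 0 with weight 8 and length 3. So λ(A) = 8/3 = 8/3.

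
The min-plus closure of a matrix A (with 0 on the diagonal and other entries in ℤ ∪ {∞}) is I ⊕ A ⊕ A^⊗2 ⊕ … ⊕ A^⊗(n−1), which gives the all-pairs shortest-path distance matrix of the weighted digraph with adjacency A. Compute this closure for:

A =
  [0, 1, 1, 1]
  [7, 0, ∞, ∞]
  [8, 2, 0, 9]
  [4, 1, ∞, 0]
Closure =
  [0, 1, 1, 1]
  [7, 0, 8, 8]
  [8, 2, 0, 9]
  [4, 1, 5, 0]

This is the Floyd-Warshall all-pairs shortest-path computation. For each intermediate vertex k = 0, 1, …, 3, update dist[i][j] ← min(dist[i][j], dist[i][k] + dist[k][j]). The final matrix gives, for each (i, j), the minimum total weight of any directed path from i to j (possibly empty when i = j).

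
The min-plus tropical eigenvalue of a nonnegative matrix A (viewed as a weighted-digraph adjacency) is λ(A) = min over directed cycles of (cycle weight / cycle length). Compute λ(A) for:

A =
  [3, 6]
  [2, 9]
λ(A) = 3

Enumerate directed cycles and compute their means (weight / length). Sample:
  cycle 0 → 0: weight = 3, length = 1, mean = 3/1 ≈ 3.000
  cycle 1 → 1: weight = 9, length = 1, mean = 9/1 ≈ 9.000
  cycle 0 → 1 → 0: weight = 8, length = 2, mean = 8/2 ≈ 4.000
  cycle 1 → 0 → 1: weight = 8, length = 2, mean = 8/2 ≈ 4.000
Minimum mean = 3.000, attained e.g. along the cycle 0 → 0 with weight 3 and length 1. So λ(A) = 3/1 = 3.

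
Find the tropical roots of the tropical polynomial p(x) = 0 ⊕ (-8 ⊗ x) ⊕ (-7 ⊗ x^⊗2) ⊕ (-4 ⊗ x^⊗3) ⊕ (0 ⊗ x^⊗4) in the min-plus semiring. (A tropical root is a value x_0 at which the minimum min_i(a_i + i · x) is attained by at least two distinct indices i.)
Roots: {-4, -3, -1, 8}

Each tropical root is a break point of the lower envelope of the lines y = a_i + i · x (there are 5 lines, with slopes 0, 1, ..., 4). Only the lines that attain the minimum somewhere contribute to roots; other lines are dominated. Here the surviving (envelope) indices are i = 4, i = 3, i = 2, i = 1, i = 0.
Intersections between consecutive envelope lines give the roots: for adjacent envelope indices i < j the intersection is x = (a_i − a_j) / (j − i). Reading off the sorted break points: {-4, -3, -1, 8}.
Verification: at each break x_0, at least two indices attain the minimum of min_i(a_i + i · x_0).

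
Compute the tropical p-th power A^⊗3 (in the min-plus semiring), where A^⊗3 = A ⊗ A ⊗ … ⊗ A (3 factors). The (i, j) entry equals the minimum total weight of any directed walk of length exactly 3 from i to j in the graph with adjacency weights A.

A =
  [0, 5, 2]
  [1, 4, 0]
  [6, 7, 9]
A^⊗3 =
  [0, 5, 2]
  [1, 6, 3]
  [6, 11, 8]

Each entry (A^⊗3)_ij equals the minimum over all length-3 walks i = v_0 → v_1 → … → v_3 = j of Σ_t A[v_t][v_{t+1}]. For example, for (i, j) = (0, 2) we minimise over 9 possible intermediate vertex sequences; the minimum is 2, attained along the walk 0 → 0 → 0 → 2.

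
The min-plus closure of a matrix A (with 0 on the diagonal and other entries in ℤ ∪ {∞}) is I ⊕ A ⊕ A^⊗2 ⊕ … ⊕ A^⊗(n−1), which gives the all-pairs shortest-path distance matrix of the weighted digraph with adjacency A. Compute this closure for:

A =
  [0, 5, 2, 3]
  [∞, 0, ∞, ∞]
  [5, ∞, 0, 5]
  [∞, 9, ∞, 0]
Closure =
  [0, 5, 2, 3]
  [∞, 0, ∞, ∞]
  [5, 10, 0, 5]
  [∞, 9, ∞, 0]

This is the Floyd-Warshall all-pairs shortest-path computation. For each intermediate vertex k = 0, 1, …, 3, update dist[i][j] ← min(dist[i][j], dist[i][k] + dist[k][j]). The final matrix gives, for each (i, j), the minimum total weight of any directed path from i to j (possibly empty when i = j).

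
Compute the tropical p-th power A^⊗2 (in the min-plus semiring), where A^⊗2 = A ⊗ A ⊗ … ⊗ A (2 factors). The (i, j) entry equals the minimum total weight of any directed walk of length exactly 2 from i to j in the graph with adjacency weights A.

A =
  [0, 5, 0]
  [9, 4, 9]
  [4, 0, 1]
A^⊗2 =
  [0, 0, 0]
  [9, 8, 9]
  [4, 1, 2]

Each entry (A^⊗2)_ij equals the minimum over all length-2 walks i = v_0 → v_1 → … → v_2 = j of Σ_t A[v_t][v_{t+1}]. For example, for (i, j) = (0, 2) we minimise over 3 possible intermediate vertex sequences; the minimum is 0, attained along the walk 0 → 0 → 2.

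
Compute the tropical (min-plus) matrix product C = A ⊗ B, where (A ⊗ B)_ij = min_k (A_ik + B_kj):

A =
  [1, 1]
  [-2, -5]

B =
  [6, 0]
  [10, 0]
A ⊗ B =
  [7, 1]
  [4, -5]

Apply the min-plus product entry-by-entry:
  C[0][0] = min over k of (A[0][0] + B[0][0] = 1 + 6 = 7, A[0][1] + B[1][0] = 1 + 10 = 11) = 7 (attained at k = 0)
  C[0][1] = min over k of (A[0][0] + B[0][1] = 1 + 0 = 1, A[0][1] + B[1][1] = 1 + 0 = 1) = 1 (attained at k = 0)
  C[1][0] = min over k of (A[1][0] + B[0][0] = -2 + 6 = 4, A[1][1] + B[1][0] = -5 + 10 = 5) = 4 (attained at k = 0)
  C[1][1] = min over k of (A[1][0] + B[0][1] = -2 + 0 = -2, A[1][1] + B[1][1] = -5 + 0 = -5) = -5 (attained at k = 1)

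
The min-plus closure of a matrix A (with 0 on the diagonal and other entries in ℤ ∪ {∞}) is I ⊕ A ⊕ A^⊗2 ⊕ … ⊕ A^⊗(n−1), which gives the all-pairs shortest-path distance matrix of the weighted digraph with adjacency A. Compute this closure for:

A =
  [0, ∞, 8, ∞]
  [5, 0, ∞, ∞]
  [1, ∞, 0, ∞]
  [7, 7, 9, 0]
Closure =
  [0, ∞, 8, ∞]
  [5, 0, 13, ∞]
  [1, ∞, 0, ∞]
  [7, 7, 9, 0]

This is the Floyd-Warshall all-pairs shortest-path computation. For each intermediate vertex k = 0, 1, …, 3, update dist[i][j] ← min(dist[i][j], dist[i][k] + dist[k][j]). The final matrix gives, for each (i, j), the minimum total weight of any directed path from i to j (possibly empty when i = j).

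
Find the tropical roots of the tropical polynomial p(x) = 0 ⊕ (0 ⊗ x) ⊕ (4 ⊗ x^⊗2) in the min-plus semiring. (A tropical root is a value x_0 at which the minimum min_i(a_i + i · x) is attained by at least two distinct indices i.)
Roots: {-4, 0}

Each tropical root is a break point of the lower envelope of the lines y = a_i + i · x (there are 3 lines, with slopes 0, 1, ..., 2). Only the lines that attain the minimum somewhere contribute to roots; other lines are dominated. Here the surviving (envelope) indices are i = 2, i = 1, i = 0.
Intersections between consecutive envelope lines give the roots: for adjacent envelope indices i < j the intersection is x = (a_i − a_j) / (j − i). Reading off the sorted break points: {-4, 0}.
Verification: at each break x_0, at least two indices attain the minimum of min_i(a_i + i · x_0).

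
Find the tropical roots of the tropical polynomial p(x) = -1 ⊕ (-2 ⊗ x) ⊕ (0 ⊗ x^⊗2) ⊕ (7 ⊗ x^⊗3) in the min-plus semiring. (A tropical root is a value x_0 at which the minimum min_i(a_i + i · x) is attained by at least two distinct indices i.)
Roots: {-7, -2, 1}

Each tropical root is a break point of the lower envelope of the lines y = a_i + i · x (there are 4 lines, with slopes 0, 1, ..., 3). Only the lines that attain the minimum somewhere contribute to roots; other lines are dominated. Here the surviving (envelope) indices are i = 3, i = 2, i = 1, i = 0.
Intersections between consecutive envelope lines give the roots: for adjacent envelope indices i < j the intersection is x = (a_i − a_j) / (j − i). Reading off the sorted break points: {-7, -2, 1}.
Verification: at each break x_0, at least two indices attain the minimum of min_i(a_i + i · x_0).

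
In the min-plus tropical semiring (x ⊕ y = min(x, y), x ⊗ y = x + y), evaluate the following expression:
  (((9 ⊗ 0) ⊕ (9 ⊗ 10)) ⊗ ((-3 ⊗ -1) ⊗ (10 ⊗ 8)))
(((9 ⊗ 0) ⊕ (9 ⊗ 10)) ⊗ ((-3 ⊗ -1) ⊗ (10 ⊗ 8))) = 23

Expand innermost to outermost. Recall ⊕ takes the minimum of its arguments and ⊗ takes their sum. Working out the expression (((9 ⊗ 0) ⊕ (9 ⊗ 10)) ⊗ ((-3 ⊗ -1) ⊗ (10 ⊗ 8))) gives 23.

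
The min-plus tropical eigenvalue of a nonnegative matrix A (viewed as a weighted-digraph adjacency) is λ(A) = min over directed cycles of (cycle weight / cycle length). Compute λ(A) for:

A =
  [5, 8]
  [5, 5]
λ(A) = 5

Enumerate directed cycles and compute their means (weight / length). Sample:
  cycle 0 → 0: weight = 5, length = 1, mean = 5/1 ≈ 5.000
  cycle 1 → 1: weight = 5, length = 1, mean = 5/1 ≈ 5.000
  cycle 0 → 1 → 0: weight = 13, length = 2, mean = 13/2 ≈ 6.500
  cycle 1 → 0 → 1: weight = 13, length = 2, mean = 13/2 ≈ 6.500
Minimum mean = 5.000, attained e.g. along the cycle 0 → 0 with weight 5 and length 1. So λ(A) = 5/1 = 5.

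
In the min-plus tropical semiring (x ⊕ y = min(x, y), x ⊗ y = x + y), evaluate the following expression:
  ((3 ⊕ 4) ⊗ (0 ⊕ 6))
((3 ⊕ 4) ⊗ (0 ⊕ 6)) = 3

Expand innermost to outermost. Recall ⊕ takes the minimum of its arguments and ⊗ takes their sum. Working out the expression ((3 ⊕ 4) ⊗ (0 ⊕ 6)) gives 3.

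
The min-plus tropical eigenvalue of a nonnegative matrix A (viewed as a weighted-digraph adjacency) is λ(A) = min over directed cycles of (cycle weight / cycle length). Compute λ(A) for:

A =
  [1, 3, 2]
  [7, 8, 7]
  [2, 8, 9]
λ(A) = 1

Enumerate directed cycles and compute their means (weight / length). Sample:
  cycle 0 → 0: weight = 1, length = 1, mean = 1/1 ≈ 1.000
  cycle 1 → 1: weight = 8, length = 1, mean = 8/1 ≈ 8.000
  cycle 2 → 2: weight = 9, length = 1, mean = 9/1 ≈ 9.000
  cycle 0 → 1 → 0: weight = 10, length = 2, mean = 10/2 ≈ 5.000
  cycle 0 → 2 → 0: weight = 4, length = 2, mean = 4/2 ≈ 2.000
  cycle 1 → 0 → 1: weight = 10, length = 2, mean = 10/2 ≈ 5.000
Minimum mean = 1.000, attained e.g. along the cycle 0 → 0 with weight 1 and length 1. So λ(A) = 1/1 = 1.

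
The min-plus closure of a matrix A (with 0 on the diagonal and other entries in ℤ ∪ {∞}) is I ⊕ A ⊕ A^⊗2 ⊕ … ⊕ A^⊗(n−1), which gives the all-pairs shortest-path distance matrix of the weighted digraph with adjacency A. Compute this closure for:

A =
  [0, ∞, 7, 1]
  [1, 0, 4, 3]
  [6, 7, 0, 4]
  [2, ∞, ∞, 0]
Closure =
  [0, 14, 7, 1]
  [1, 0, 4, 2]
  [6, 7, 0, 4]
  [2, 16, 9, 0]

This is the Floyd-Warshall all-pairs shortest-path computation. For each intermediate vertex k = 0, 1, …, 3, update dist[i][j] ← min(dist[i][j], dist[i][k] + dist[k][j]). The final matrix gives, for each (i, j), the minimum total weight of any directed path from i to j (possibly empty when i = j).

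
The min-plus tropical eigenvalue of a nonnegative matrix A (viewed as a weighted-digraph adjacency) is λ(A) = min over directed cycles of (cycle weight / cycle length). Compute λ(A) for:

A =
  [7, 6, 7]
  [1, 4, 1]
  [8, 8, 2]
λ(A) = 2

Enumerate directed cycles and compute their means (weight / length). Sample:
  cycle 0 → 0: weight = 7, length = 1, mean = 7/1 ≈ 7.000
  cycle 1 → 1: weight = 4, length = 1, mean = 4/1 ≈ 4.000
  cycle 2 → 2: weight = 2, length = 1, mean = 2/1 ≈ 2.000
  cycle 0 → 1 → 0: weight = 7, length = 2, mean = 7/2 ≈ 3.500
  cycle 0 → 2 → 0: weight = 15, length = 2, mean = 15/2 ≈ 7.500
  cycle 1 → 0 → 1: weight = 7, length = 2, mean = 7/2 ≈ 3.500
Minimum mean = 2.000, attained e.g. along the cycle 2 → 2 with weight 2 and length 1. So λ(A) = 2/1 = 2.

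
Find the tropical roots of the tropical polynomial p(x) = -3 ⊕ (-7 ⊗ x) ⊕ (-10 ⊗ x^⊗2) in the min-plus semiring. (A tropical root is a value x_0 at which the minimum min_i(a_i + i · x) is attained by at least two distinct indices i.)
Roots: {3, 4}

Each tropical root is a break point of the lower envelope of the lines y = a_i + i · x (there are 3 lines, with slopes 0, 1, ..., 2). Only the lines that attain the minimum somewhere contribute to roots; other lines are dominated. Here the surviving (envelope) indices are i = 2, i = 1, i = 0.
Intersections between consecutive envelope lines give the roots: for adjacent envelope indices i < j the intersection is x = (a_i − a_j) / (j − i). Reading off the sorted break points: {3, 4}.
Verification: at each break x_0, at least two indices attain the minimum of min_i(a_i + i · x_0).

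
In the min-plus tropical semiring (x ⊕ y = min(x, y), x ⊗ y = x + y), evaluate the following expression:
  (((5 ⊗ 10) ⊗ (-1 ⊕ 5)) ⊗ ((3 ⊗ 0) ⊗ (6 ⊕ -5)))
(((5 ⊗ 10) ⊗ (-1 ⊕ 5)) ⊗ ((3 ⊗ 0) ⊗ (6 ⊕ -5))) = 12

Expand innermost to outermost. Recall ⊕ takes the minimum of its arguments and ⊗ takes their sum. Working out the expression (((5 ⊗ 10) ⊗ (-1 ⊕ 5)) ⊗ ((3 ⊗ 0) ⊗ (6 ⊕ -5))) gives 12.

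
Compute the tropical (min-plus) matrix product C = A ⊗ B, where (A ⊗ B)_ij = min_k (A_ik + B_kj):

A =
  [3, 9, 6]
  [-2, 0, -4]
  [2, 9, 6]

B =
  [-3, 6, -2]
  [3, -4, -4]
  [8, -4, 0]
A ⊗ B =
  [0, 2, 1]
  [-5, -8, -4]
  [-1, 2, 0]

Apply the min-plus product entry-by-entry:
  C[0][0] = min over k of (A[0][0] + B[0][0] = 3 + -3 = 0, A[0][1] + B[1][0] = 9 + 3 = 12, A[0][2] + B[2][0] = 6 + 8 = 14) = 0 (attained at k = 0)
  C[0][1] = min over k of (A[0][0] + B[0][1] = 3 + 6 = 9, A[0][1] + B[1][1] = 9 + -4 = 5, A[0][2] + B[2][1] = 6 + -4 = 2) = 2 (attained at k = 2)
  C[0][2] = min over k of (A[0][0] + B[0][2] = 3 + -2 = 1, A[0][1] + B[1][2] = 9 + -4 = 5, A[0][2] + B[2][2] = 6 + 0 = 6) = 1 (attained at k = 0)
  C[1][0] = min over k of (A[1][0] + B[0][0] = -2 + -3 = -5, A[1][1] + B[1][0] = 0 + 3 = 3, A[1][2] + B[2][0] = -4 + 8 = 4) = -5 (attained at k = 0)
  C[1][1] = min over k of (A[1][0] + B[0][1] = -2 + 6 = 4, A[1][1] + B[1][1] = 0 + -4 = -4, A[1][2] + B[2][1] = -4 + -4 = -8) = -8 (attained at k = 2)
  C[1][2] = min over k of (A[1][0] + B[0][2] = -2 + -2 = -4, A[1][1] + B[1][2] = 0 + -4 = -4, A[1][2] + B[2][2] = -4 + 0 = -4) = -4 (attained at k = 0)
  C[2][0] = min over k of (A[2][0] + B[0][0] = 2 + -3 = -1, A[2][1] + B[1][0] = 9 + 3 = 12, A[2][2] + B[2][0] = 6 + 8 = 14) = -1 (attained at k = 0)
  C[2][1] = min over k of (A[2][0] + B[0][1] = 2 + 6 = 8, A[2][1] + B[1][1] = 9 + -4 = 5, A[2][2] + B[2][1] = 6 + -4 = 2) = 2 (attained at k = 2)
  C[2][2] = min over k of (A[2][0] + B[0][2] = 2 + -2 = 0, A[2][1] + B[1][2] = 9 + -4 = 5, A[2][2] + B[2][2] = 6 + 0 = 6) = 0 (attained at k = 0)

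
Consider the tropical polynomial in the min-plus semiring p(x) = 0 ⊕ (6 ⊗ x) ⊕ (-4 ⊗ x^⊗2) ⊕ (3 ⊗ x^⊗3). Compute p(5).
p(5) = 0

A tropical monomial a ⊗ x^⊗i evaluates to a + i · x. Evaluating each term at x = 5:
  Term 0 contributes 0 + 0 · 5 = 0
  Term 1 contributes 6 + 1 · 5 = 11
  Term 2 contributes -4 + 2 · 5 = 6
  Term 3 contributes 3 + 3 · 5 = 18
p(5) = ⊕ of these = min[0, 11, 6, 18] = 0.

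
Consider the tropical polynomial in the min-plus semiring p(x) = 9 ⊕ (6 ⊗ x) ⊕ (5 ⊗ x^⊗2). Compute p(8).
p(8) = 9

A tropical monomial a ⊗ x^⊗i evaluates to a + i · x. Evaluating each term at x = 8:
  Term 0 contributes 9 + 0 · 8 = 9
  Term 1 contributes 6 + 1 · 8 = 14
  Term 2 contributes 5 + 2 · 8 = 21
p(8) = ⊕ of these = min[9, 14, 21] = 9.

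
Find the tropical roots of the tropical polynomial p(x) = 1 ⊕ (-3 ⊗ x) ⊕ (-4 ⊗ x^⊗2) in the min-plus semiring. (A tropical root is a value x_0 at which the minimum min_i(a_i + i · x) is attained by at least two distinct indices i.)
Roots: {1, 4}

Each tropical root is a break point of the lower envelope of the lines y = a_i + i · x (there are 3 lines, with slopes 0, 1, ..., 2). Only the lines that attain the minimum somewhere contribute to roots; other lines are dominated. Here the surviving (envelope) indices are i = 2, i = 1, i = 0.
Intersections between consecutive envelope lines give the roots: for adjacent envelope indices i < j the intersection is x = (a_i − a_j) / (j − i). Reading off the sorted break points: {1, 4}.
Verification: at each break x_0, at least two indices attain the minimum of min_i(a_i + i · x_0).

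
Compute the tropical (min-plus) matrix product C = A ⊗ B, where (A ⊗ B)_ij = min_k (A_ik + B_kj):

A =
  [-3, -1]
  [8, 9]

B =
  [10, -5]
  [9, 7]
A ⊗ B =
  [7, -8]
  [18, 3]

Apply the min-plus product entry-by-entry:
  C[0][0] = min over k of (A[0][0] + B[0][0] = -3 + 10 = 7, A[0][1] + B[1][0] = -1 + 9 = 8) = 7 (attained at k = 0)
  C[0][1] = min over k of (A[0][0] + B[0][1] = -3 + -5 = -8, A[0][1] + B[1][1] = -1 + 7 = 6) = -8 (attained at k = 0)
  C[1][0] = min over k of (A[1][0] + B[0][0] = 8 + 10 = 18, A[1][1] + B[1][0] = 9 + 9 = 18) = 18 (attained at k = 0)
  C[1][1] = min over k of (A[1][0] + B[0][1] = 8 + -5 = 3, A[1][1] + B[1][1] = 9 + 7 = 16) = 3 (attained at k = 0)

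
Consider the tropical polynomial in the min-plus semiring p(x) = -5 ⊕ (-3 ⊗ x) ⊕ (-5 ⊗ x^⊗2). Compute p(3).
p(3) = -5

A tropical monomial a ⊗ x^⊗i evaluates to a + i · x. Evaluating each term at x = 3:
  Term 0 contributes -5 + 0 · 3 = -5
  Term 1 contributes -3 + 1 · 3 = 0
  Term 2 contributes -5 + 2 · 3 = 1
p(3) = ⊕ of these = min[-5, 0, 1] = -5.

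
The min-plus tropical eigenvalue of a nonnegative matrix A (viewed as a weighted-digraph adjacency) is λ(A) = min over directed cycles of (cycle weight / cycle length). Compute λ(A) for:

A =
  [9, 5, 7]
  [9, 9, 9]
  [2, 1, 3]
λ(A) = 3

Enumerate directed cycles and compute their means (weight / length). Sample:
  cycle 0 → 0: weight = 9, length = 1, mean = 9/1 ≈ 9.000
  cycle 1 → 1: weight = 9, length = 1, mean = 9/1 ≈ 9.000
  cycle 2 → 2: weight = 3, length = 1, mean = 3/1 ≈ 3.000
  cycle 0 → 1 → 0: weight = 14, length = 2, mean = 14/2 ≈ 7.000
  cycle 0 → 2 → 0: weight = 9, length = 2, mean = 9/2 ≈ 4.500
  cycle 1 → 0 → 1: weight = 14, length = 2, mean = 14/2 ≈ 7.000
Minimum mean = 3.000, attained e.g. along the cycle 2 → 2 with weight 3 and length 1. So λ(A) = 3/1 = 3.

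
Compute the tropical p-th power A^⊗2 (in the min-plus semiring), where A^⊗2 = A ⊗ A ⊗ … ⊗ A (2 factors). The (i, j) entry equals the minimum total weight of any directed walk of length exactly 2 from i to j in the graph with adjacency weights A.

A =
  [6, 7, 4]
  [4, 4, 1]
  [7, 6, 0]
A^⊗2 =
  [11, 10, 4]
  [8, 7, 1]
  [7, 6, 0]

Each entry (A^⊗2)_ij equals the minimum over all length-2 walks i = v_0 → v_1 → … → v_2 = j of Σ_t A[v_t][v_{t+1}]. For example, for (i, j) = (0, 2) we minimise over 3 possible intermediate vertex sequences; the minimum is 4, attained along the walk 0 → 2 → 2.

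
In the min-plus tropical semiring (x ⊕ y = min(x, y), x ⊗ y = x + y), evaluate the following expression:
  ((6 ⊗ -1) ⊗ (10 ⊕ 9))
((6 ⊗ -1) ⊗ (10 ⊕ 9)) = 14

Expand innermost to outermost. Recall ⊕ takes the minimum of its arguments and ⊗ takes their sum. Working out the expression ((6 ⊗ -1) ⊗ (10 ⊕ 9)) gives 14.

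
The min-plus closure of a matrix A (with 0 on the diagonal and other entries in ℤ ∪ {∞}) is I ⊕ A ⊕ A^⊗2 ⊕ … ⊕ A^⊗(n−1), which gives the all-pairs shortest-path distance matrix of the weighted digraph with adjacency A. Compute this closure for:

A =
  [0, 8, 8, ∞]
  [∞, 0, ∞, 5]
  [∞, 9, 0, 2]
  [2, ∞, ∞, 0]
Closure =
  [0, 8, 8, 10]
  [7, 0, 15, 5]
  [4, 9, 0, 2]
  [2, 10, 10, 0]

This is the Floyd-Warshall all-pairs shortest-path computation. For each intermediate vertex k = 0, 1, …, 3, update dist[i][j] ← min(dist[i][j], dist[i][k] + dist[k][j]). The final matrix gives, for each (i, j), the minimum total weight of any directed path from i to j (possibly empty when i = j).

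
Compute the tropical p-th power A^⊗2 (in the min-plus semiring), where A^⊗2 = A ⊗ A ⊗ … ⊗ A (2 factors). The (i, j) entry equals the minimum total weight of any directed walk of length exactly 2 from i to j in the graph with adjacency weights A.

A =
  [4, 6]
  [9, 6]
A^⊗2 =
  [8, 10]
  [13, 12]

Each entry (A^⊗2)_ij equals the minimum over all length-2 walks i = v_0 → v_1 → … → v_2 = j of Σ_t A[v_t][v_{t+1}]. For example, for (i, j) = (0, 1) we minimise over 2 possible intermediate vertex sequences; the minimum is 10, attained along the walk 0 → 0 → 1.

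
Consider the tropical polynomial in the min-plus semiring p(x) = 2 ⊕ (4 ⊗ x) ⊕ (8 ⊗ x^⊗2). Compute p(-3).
p(-3) = 1

A tropical monomial a ⊗ x^⊗i evaluates to a + i · x. Evaluating each term at x = -3:
  Term 0 contributes 2 + 0 · -3 = 2
  Term 1 contributes 4 + 1 · -3 = 1
  Term 2 contributes 8 + 2 · -3 = 2
p(-3) = ⊕ of these = min[2, 1, 2] = 1.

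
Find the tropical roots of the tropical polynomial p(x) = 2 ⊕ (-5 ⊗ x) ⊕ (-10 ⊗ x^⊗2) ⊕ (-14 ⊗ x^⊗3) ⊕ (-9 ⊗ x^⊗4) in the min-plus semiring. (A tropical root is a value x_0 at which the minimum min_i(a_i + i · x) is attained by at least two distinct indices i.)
Roots: {-5, 4, 5, 7}

Each tropical root is a break point of the lower envelope of the lines y = a_i + i · x (there are 5 lines, with slopes 0, 1, ..., 4). Only the lines that attain the minimum somewhere contribute to roots; other lines are dominated. Here the surviving (envelope) indices are i = 4, i = 3, i = 2, i = 1, i = 0.
Intersections between consecutive envelope lines give the roots: for adjacent envelope indices i < j the intersection is x = (a_i − a_j) / (j − i). Reading off the sorted break points: {-5, 4, 5, 7}.
Verification: at each break x_0, at least two indices attain the minimum of min_i(a_i + i · x_0).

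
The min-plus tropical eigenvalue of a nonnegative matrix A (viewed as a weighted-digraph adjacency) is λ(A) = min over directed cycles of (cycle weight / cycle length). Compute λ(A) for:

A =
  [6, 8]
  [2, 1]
λ(A) = 1

Enumerate directed cycles and compute their means (weight / length). Sample:
  cycle 0 → 0: weight = 6, length = 1, mean = 6/1 ≈ 6.000
  cycle 1 → 1: weight = 1, length = 1, mean = 1/1 ≈ 1.000
  cycle 0 → 1 → 0: weight = 10, length = 2, mean = 10/2 ≈ 5.000
  cycle 1 → 0 → 1: weight = 10, length = 2, mean = 10/2 ≈ 5.000
Minimum mean = 1.000, attained e.g. along the cycle 1 → 1 with weight 1 and length 1. So λ(A) = 1/1 = 1.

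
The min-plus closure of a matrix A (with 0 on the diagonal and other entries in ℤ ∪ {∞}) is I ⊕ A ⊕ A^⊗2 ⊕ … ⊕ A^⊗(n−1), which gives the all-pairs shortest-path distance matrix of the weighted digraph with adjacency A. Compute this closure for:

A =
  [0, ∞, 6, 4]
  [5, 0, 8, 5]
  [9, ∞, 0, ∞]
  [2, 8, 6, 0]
Closure =
  [0, 12, 6, 4]
  [5, 0, 8, 5]
  [9, 21, 0, 13]
  [2, 8, 6, 0]

This is the Floyd-Warshall all-pairs shortest-path computation. For each intermediate vertex k = 0, 1, …, 3, update dist[i][j] ← min(dist[i][j], dist[i][k] + dist[k][j]). The final matrix gives, for each (i, j), the minimum total weight of any directed path from i to j (possibly empty when i = j).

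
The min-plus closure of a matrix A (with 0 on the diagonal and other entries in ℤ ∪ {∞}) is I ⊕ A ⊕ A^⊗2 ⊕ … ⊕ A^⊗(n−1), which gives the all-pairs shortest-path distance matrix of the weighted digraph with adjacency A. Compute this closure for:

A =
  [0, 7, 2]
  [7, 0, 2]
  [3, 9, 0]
Closure =
  [0, 7, 2]
  [5, 0, 2]
  [3, 9, 0]

This is the Floyd-Warshall all-pairs shortest-path computation. For each intermediate vertex k = 0, 1, …, 2, update dist[i][j] ← min(dist[i][j], dist[i][k] + dist[k][j]). The final matrix gives, for each (i, j), the minimum total weight of any directed path from i to j (possibly empty when i = j).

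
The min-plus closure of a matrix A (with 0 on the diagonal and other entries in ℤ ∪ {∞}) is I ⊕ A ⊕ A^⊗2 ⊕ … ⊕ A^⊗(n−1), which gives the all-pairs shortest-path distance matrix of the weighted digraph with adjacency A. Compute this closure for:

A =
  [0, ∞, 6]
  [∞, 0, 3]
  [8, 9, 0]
Closure =
  [0, 15, 6]
  [11, 0, 3]
  [8, 9, 0]

This is the Floyd-Warshall all-pairs shortest-path computation. For each intermediate vertex k = 0, 1, …, 2, update dist[i][j] ← min(dist[i][j], dist[i][k] + dist[k][j]). The final matrix gives, for each (i, j), the minimum total weight of any directed path from i to j (possibly empty when i = j).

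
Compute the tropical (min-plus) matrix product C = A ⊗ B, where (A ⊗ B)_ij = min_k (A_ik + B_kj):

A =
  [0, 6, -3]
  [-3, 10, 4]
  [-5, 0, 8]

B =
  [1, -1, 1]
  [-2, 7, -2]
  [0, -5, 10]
A ⊗ B =
  [-3, -8, 1]
  [-2, -4, -2]
  [-4, -6, -4]

Apply the min-plus product entry-by-entry:
  C[0][0] = min over k of (A[0][0] + B[0][0] = 0 + 1 = 1, A[0][1] + B[1][0] = 6 + -2 = 4, A[0][2] + B[2][0] = -3 + 0 = -3) = -3 (attained at k = 2)
  C[0][1] = min over k of (A[0][0] + B[0][1] = 0 + -1 = -1, A[0][1] + B[1][1] = 6 + 7 = 13, A[0][2] + B[2][1] = -3 + -5 = -8) = -8 (attained at k = 2)
  C[0][2] = min over k of (A[0][0] + B[0][2] = 0 + 1 = 1, A[0][1] + B[1][2] = 6 + -2 = 4, A[0][2] + B[2][2] = -3 + 10 = 7) = 1 (attained at k = 0)
  C[1][0] = min over k of (A[1][0] + B[0][0] = -3 + 1 = -2, A[1][1] + B[1][0] = 10 + -2 = 8, A[1][2] + B[2][0] = 4 + 0 = 4) = -2 (attained at k = 0)
  C[1][1] = min over k of (A[1][0] + B[0][1] = -3 + -1 = -4, A[1][1] + B[1][1] = 10 + 7 = 17, A[1][2] + B[2][1] = 4 + -5 = -1) = -4 (attained at k = 0)
  C[1][2] = min over k of (A[1][0] + B[0][2] = -3 + 1 = -2, A[1][1] + B[1][2] = 10 + -2 = 8, A[1][2] + B[2][2] = 4 + 10 = 14) = -2 (attained at k = 0)
  C[2][0] = min over k of (A[2][0] + B[0][0] = -5 + 1 = -4, A[2][1] + B[1][0] = 0 + -2 = -2, A[2][2] + B[2][0] = 8 + 0 = 8) = -4 (attained at k = 0)
  C[2][1] = min over k of (A[2][0] + B[0][1] = -5 + -1 = -6, A[2][1] + B[1][1] = 0 + 7 = 7, A[2][2] + B[2][1] = 8 + -5 = 3) = -6 (attained at k = 0)
  C[2][2] = min over k of (A[2][0] + B[0][2] = -5 + 1 = -4, A[2][1] + B[1][2] = 0 + -2 = -2, A[2][2] + B[2][2] = 8 + 10 = 18) = -4 (attained at k = 0)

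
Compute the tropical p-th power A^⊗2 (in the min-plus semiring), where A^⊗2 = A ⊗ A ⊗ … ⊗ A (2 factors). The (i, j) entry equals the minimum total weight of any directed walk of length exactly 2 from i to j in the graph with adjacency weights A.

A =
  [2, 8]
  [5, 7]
A^⊗2 =
  [4, 10]
  [7, 13]

Each entry (A^⊗2)_ij equals the minimum over all length-2 walks i = v_0 → v_1 → … → v_2 = j of Σ_t A[v_t][v_{t+1}]. For example, for (i, j) = (0, 1) we minimise over 2 possible intermediate vertex sequences; the minimum is 10, attained along the walk 0 → 0 → 1.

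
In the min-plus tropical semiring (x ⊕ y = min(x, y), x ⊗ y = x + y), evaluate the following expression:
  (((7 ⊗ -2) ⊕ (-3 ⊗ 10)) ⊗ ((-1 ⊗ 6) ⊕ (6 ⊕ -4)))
(((7 ⊗ -2) ⊕ (-3 ⊗ 10)) ⊗ ((-1 ⊗ 6) ⊕ (6 ⊕ -4))) = 1

Expand innermost to outermost. Recall ⊕ takes the minimum of its arguments and ⊗ takes their sum. Working out the expression (((7 ⊗ -2) ⊕ (-3 ⊗ 10)) ⊗ ((-1 ⊗ 6) ⊕ (6 ⊕ -4))) gives 1.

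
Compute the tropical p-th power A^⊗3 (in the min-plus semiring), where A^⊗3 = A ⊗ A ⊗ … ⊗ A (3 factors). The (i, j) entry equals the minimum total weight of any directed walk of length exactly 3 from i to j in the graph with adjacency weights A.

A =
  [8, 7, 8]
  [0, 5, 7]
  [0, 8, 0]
A^⊗3 =
  [8, 14, 8]
  [7, 12, 7]
  [0, 7, 0]

Each entry (A^⊗3)_ij equals the minimum over all length-3 walks i = v_0 → v_1 → … → v_3 = j of Σ_t A[v_t][v_{t+1}]. For example, for (i, j) = (0, 2) we minimise over 9 possible intermediate vertex sequences; the minimum is 8, attained along the walk 0 → 2 → 2 → 2.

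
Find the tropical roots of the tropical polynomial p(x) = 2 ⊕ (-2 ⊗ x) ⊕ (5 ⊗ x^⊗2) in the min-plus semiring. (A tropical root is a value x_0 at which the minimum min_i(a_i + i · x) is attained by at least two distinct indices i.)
Roots: {-7, 4}

Each tropical root is a break point of the lower envelope of the lines y = a_i + i · x (there are 3 lines, with slopes 0, 1, ..., 2). Only the lines that attain the minimum somewhere contribute to roots; other lines are dominated. Here the surviving (envelope) indices are i = 2, i = 1, i = 0.
Intersections between consecutive envelope lines give the roots: for adjacent envelope indices i < j the intersection is x = (a_i − a_j) / (j − i). Reading off the sorted break points: {-7, 4}.
Verification: at each break x_0, at least two indices attain the minimum of min_i(a_i + i · x_0).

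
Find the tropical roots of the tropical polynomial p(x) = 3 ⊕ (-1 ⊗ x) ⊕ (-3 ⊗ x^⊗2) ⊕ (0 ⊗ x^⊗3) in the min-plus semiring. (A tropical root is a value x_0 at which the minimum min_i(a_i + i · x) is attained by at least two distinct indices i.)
Roots: {-3, 2, 4}

Each tropical root is a break point of the lower envelope of the lines y = a_i + i · x (there are 4 lines, with slopes 0, 1, ..., 3). Only the lines that attain the minimum somewhere contribute to roots; other lines are dominated. Here the surviving (envelope) indices are i = 3, i = 2, i = 1, i = 0.
Intersections between consecutive envelope lines give the roots: for adjacent envelope indices i < j the intersection is x = (a_i − a_j) / (j − i). Reading off the sorted break points: {-3, 2, 4}.
Verification: at each break x_0, at least two indices attain the minimum of min_i(a_i + i · x_0).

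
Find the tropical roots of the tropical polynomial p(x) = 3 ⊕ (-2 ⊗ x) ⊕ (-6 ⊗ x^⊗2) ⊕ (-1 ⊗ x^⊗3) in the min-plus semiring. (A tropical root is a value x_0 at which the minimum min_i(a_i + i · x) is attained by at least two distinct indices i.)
Roots: {-5, 4, 5}

Each tropical root is a break point of the lower envelope of the lines y = a_i + i · x (there are 4 lines, with slopes 0, 1, ..., 3). Only the lines that attain the minimum somewhere contribute to roots; other lines are dominated. Here the surviving (envelope) indices are i = 3, i = 2, i = 1, i = 0.
Intersections between consecutive envelope lines give the roots: for adjacent envelope indices i < j the intersection is x = (a_i − a_j) / (j − i). Reading off the sorted break points: {-5, 4, 5}.
Verification: at each break x_0, at least two indices attain the minimum of min_i(a_i + i · x_0).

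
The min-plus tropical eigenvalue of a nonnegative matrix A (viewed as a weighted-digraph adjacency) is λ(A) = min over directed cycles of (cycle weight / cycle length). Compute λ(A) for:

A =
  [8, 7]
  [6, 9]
λ(A) = 13/2

Enumerate directed cycles and compute their means (weight / length). Sample:
  cycle 0 → 0: weight = 8, length = 1, mean = 8/1 ≈ 8.000
  cycle 1 → 1: weight = 9, length = 1, mean = 9/1 ≈ 9.000
  cycle 0 → 1 → 0: weight = 13, length = 2, mean = 13/2 ≈ 6.500
  cycle 1 → 0 → 1: weight = 13, length = 2, mean = 13/2 ≈ 6.500
Minimum mean = 6.500, attained e.g. along the cycle 0 → 1 → 0 with weight 13 and length 2. So λ(A) = 13/2 = 13/2.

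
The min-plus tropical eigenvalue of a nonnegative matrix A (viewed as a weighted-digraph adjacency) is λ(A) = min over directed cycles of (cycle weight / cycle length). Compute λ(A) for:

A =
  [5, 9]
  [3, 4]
λ(A) = 4

Enumerate directed cycles and compute their means (weight / length). Sample:
  cycle 0 → 0: weight = 5, length = 1, mean = 5/1 ≈ 5.000
  cycle 1 → 1: weight = 4, length = 1, mean = 4/1 ≈ 4.000
  cycle 0 → 1 → 0: weight = 12, length = 2, mean = 12/2 ≈ 6.000
  cycle 1 → 0 → 1: weight = 12, length = 2, mean = 12/2 ≈ 6.000
Minimum mean = 4.000, attained e.g. along the cycle 1 → 1 with weight 4 and length 1. So λ(A) = 4/1 = 4.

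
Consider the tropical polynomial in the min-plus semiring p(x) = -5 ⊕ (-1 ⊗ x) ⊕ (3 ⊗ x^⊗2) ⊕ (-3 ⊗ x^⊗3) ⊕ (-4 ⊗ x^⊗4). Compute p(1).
p(1) = -5

A tropical monomial a ⊗ x^⊗i evaluates to a + i · x. Evaluating each term at x = 1:
  Term 0 contributes -5 + 0 · 1 = -5
  Term 1 contributes -1 + 1 · 1 = 0
  Term 2 contributes 3 + 2 · 1 = 5
  Term 3 contributes -3 + 3 · 1 = 0
  Term 4 contributes -4 + 4 · 1 = 0
p(1) = ⊕ of these = min[-5, 0, 5, 0, 0] = -5.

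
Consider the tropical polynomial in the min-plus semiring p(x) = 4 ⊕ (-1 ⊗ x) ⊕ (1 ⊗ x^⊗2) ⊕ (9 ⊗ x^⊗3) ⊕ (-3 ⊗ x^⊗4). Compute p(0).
p(0) = -3

A tropical monomial a ⊗ x^⊗i evaluates to a + i · x. Evaluating each term at x = 0:
  Term 0 contributes 4 + 0 · 0 = 4
  Term 1 contributes -1 + 1 · 0 = -1
  Term 2 contributes 1 + 2 · 0 = 1
  Term 3 contributes 9 + 3 · 0 = 9
  Term 4 contributes -3 + 4 · 0 = -3
p(0) = ⊕ of these = min[4, -1, 1, 9, -3] = -3.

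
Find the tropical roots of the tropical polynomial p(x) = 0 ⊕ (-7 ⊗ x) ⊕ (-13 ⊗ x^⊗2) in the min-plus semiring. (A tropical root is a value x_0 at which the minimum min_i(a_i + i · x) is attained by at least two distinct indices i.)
Roots: {6, 7}

Each tropical root is a break point of the lower envelope of the lines y = a_i + i · x (there are 3 lines, with slopes 0, 1, ..., 2). Only the lines that attain the minimum somewhere contribute to roots; other lines are dominated. Here the surviving (envelope) indices are i = 2, i = 1, i = 0.
Intersections between consecutive envelope lines give the roots: for adjacent envelope indices i < j the intersection is x = (a_i − a_j) / (j − i). Reading off the sorted break points: {6, 7}.
Verification: at each break x_0, at least two indices attain the minimum of min_i(a_i + i · x_0).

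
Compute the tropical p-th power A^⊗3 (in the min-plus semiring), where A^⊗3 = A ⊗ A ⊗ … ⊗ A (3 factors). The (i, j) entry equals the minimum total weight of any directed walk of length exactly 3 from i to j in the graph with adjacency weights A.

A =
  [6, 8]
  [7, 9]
A^⊗3 =
  [18, 20]
  [19, 21]

Each entry (A^⊗3)_ij equals the minimum over all length-3 walks i = v_0 → v_1 → … → v_3 = j of Σ_t A[v_t][v_{t+1}]. For example, for (i, j) = (0, 1) we minimise over 4 possible intermediate vertex sequences; the minimum is 20, attained along the walk 0 → 0 → 0 → 1.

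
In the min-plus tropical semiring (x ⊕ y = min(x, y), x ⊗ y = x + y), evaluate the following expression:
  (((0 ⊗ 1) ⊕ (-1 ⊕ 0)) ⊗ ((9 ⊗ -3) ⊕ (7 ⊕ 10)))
(((0 ⊗ 1) ⊕ (-1 ⊕ 0)) ⊗ ((9 ⊗ -3) ⊕ (7 ⊕ 10))) = 5

Expand innermost to outermost. Recall ⊕ takes the minimum of its arguments and ⊗ takes their sum. Working out the expression (((0 ⊗ 1) ⊕ (-1 ⊕ 0)) ⊗ ((9 ⊗ -3) ⊕ (7 ⊕ 10))) gives 5.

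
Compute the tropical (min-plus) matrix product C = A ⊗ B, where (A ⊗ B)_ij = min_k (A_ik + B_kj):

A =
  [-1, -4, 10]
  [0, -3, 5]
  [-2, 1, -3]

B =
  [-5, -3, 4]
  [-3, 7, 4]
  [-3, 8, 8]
A ⊗ B =
  [-7, -4, 0]
  [-6, -3, 1]
  [-7, -5, 2]

Apply the min-plus product entry-by-entry:
  C[0][0] = min over k of (A[0][0] + B[0][0] = -1 + -5 = -6, A[0][1] + B[1][0] = -4 + -3 = -7, A[0][2] + B[2][0] = 10 + -3 = 7) = -7 (attained at k = 1)
  C[0][1] = min over k of (A[0][0] + B[0][1] = -1 + -3 = -4, A[0][1] + B[1][1] = -4 + 7 = 3, A[0][2] + B[2][1] = 10 + 8 = 18) = -4 (attained at k = 0)
  C[0][2] = min over k of (A[0][0] + B[0][2] = -1 + 4 = 3, A[0][1] + B[1][2] = -4 + 4 = 0, A[0][2] + B[2][2] = 10 + 8 = 18) = 0 (attained at k = 1)
  C[1][0] = min over k of (A[1][0] + B[0][0] = 0 + -5 = -5, A[1][1] + B[1][0] = -3 + -3 = -6, A[1][2] + B[2][0] = 5 + -3 = 2) = -6 (attained at k = 1)
  C[1][1] = min over k of (A[1][0] + B[0][1] = 0 + -3 = -3, A[1][1] + B[1][1] = -3 + 7 = 4, A[1][2] + B[2][1] = 5 + 8 = 13) = -3 (attained at k = 0)
  C[1][2] = min over k of (A[1][0] + B[0][2] = 0 + 4 = 4, A[1][1] + B[1][2] = -3 + 4 = 1, A[1][2] + B[2][2] = 5 + 8 = 13) = 1 (attained at k = 1)
  C[2][0] = min over k of (A[2][0] + B[0][0] = -2 + -5 = -7, A[2][1] + B[1][0] = 1 + -3 = -2, A[2][2] + B[2][0] = -3 + -3 = -6) = -7 (attained at k = 0)
  C[2][1] = min over k of (A[2][0] + B[0][1] = -2 + -3 = -5, A[2][1] + B[1][1] = 1 + 7 = 8, A[2][2] + B[2][1] = -3 + 8 = 5) = -5 (attained at k = 0)
  C[2][2] = min over k of (A[2][0] + B[0][2] = -2 + 4 = 2, A[2][1] + B[1][2] = 1 + 4 = 5, A[2][2] + B[2][2] = -3 + 8 = 5) = 2 (attained at k = 0)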